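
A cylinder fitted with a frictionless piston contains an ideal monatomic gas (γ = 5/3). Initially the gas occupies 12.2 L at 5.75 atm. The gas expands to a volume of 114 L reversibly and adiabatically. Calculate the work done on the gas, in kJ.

W ≈ -8.26 kJ

P₂ = P₁(V₁/V₂)^γ = 5.75×(12.2/114)^(5/3) = 0.1387 atm.
For a reversible adiabat, W_by_gas = (P₁V₁ − P₂V₂)/(γ−1).
W_by = (582600×0.0122 − 14050×0.114) / (2/3) = 8259 J.
W_on_gas = −W_by = -8259 J.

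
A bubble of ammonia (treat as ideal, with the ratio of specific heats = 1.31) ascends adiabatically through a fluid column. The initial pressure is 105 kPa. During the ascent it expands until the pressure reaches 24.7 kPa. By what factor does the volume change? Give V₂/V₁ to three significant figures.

From PV^γ = const, V₂/V₁ = (P₁/P₂)^(1/γ).
V₂/V₁ = (105/24.7)^(0.763) = 3.018.

V₂/V₁ ≈ 3.02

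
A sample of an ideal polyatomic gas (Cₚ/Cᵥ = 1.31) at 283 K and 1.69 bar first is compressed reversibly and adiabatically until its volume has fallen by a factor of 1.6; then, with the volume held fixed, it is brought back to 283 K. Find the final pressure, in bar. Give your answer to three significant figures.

Adiabatic step (PV^γ = const): P₂ = 1.69×1.6^(1.31) = 3.128 bar; T₂ = 283×1.6^(0.31) = 327.4 K.
Isochoric: P₃ = P₂(T₃/T₂) = 3.128 × (283/327.4) = 2.704 bar.

P₃ ≈ 2.70 bar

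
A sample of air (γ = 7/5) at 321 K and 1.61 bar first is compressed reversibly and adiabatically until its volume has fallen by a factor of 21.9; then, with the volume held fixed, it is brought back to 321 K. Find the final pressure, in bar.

P₃ ≈ 35.3 bar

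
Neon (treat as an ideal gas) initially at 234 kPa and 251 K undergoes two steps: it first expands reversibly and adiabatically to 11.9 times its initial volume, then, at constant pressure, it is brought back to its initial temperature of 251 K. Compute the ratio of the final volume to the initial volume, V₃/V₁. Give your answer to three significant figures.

V₃/V₁ ≈ 62.0

For a monatomic ideal gas γ = 5/3.
Adiabatic step: V₂/V₁ = 11.9; T₂ = T₁·(1/11.9)^(2/3) = 48.16 K.
Isobaric step: V₃/V₂ = T₃/T₂ = 251/48.16.
V₃/V₁ = (V₂/V₁)(V₃/V₂) = 11.9 × (251/48.16) = 62.03.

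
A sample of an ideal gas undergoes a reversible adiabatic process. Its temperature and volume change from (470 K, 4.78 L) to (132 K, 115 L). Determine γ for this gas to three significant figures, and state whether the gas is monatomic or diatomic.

TV^(γ−1) = const ⇒ γ − 1 = ln(T₂/T₁) / ln(V₁/V₂).
γ = 1 + ln(132/470) / ln(4.78/115) = 1.399.
γ ≈ 1.40 is close to 7/5, so the gas is diatomic.

γ ≈ 1.40; diatomic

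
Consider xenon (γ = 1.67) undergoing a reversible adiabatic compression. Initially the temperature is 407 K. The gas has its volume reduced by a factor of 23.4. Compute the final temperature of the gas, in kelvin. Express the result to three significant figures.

Adiabatic: T₁V₁^(γ−1) = T₂V₂^(γ−1) ⇒ T₂ = T₁ (V₁/V₂)^(γ−1).
T₂ = 407 × 23.4^(0.67) = 3365 K.

T₂ ≈ 3360 K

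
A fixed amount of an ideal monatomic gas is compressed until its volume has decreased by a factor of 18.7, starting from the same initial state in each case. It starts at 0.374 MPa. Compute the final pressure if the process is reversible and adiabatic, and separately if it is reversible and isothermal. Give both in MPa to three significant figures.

For a monatomic ideal gas γ = 5/3.
Isothermal: P₂ = P₁(V₁/V₂) = 0.374×18.7 = 6.994 MPa.
Adiabatic: P₂ = P₁(V₁/V₂)^γ = 0.374×18.7^(5/3) = 49.27 MPa.

adiabatic: 49.3 MPa; isothermal: 6.99 MPa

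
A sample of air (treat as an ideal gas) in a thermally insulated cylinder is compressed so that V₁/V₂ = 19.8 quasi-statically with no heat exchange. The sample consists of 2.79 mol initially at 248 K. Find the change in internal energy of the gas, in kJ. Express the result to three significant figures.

For a reversible adiabat TV^(γ−1) is constant, so T₂ = T₁ (V₁/V₂)^(γ−1).
γ = 7/5 for a diatomic ideal gas, so γ−1 = 2/5.
T₂ = 248 × 19.8^(2/5) = 818.7 K.
Q = 0, so ΔU = W_on_gas = nCᵥΔT with Cᵥ = R/(γ−1) = 20.79 J/(mol·K).
ΔU = 2.79 × 20.79 × (818.7 − 248) = 33090 J.

ΔU ≈ 33.1 kJ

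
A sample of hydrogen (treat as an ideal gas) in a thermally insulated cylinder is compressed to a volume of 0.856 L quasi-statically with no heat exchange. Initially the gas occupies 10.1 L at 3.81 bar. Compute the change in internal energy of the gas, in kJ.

γ = 7/5 for a diatomic ideal gas.
P₂ = P₁(V₁/V₂)^γ = 3.81×(10.1/0.856)^(7/5) = 120.6 bar.
For a reversible adiabat, W_by_gas = (P₁V₁ − P₂V₂)/(γ−1).
W_by = (381000×0.0101 − 1.206×10^7×0.000856) / (2/5) = -16200 J.
Q = 0 ⇒ ΔU = −W_by = 16200 J.

ΔU ≈ 16.2 kJ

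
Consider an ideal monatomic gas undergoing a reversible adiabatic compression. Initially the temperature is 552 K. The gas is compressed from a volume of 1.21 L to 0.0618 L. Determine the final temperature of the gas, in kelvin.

Adiabatic: T₁V₁^(γ−1) = T₂V₂^(γ−1) ⇒ T₂ = T₁ (V₁/V₂)^(γ−1).
For a monatomic ideal gas γ = 5/3, so γ−1 = 2/3.
T₂ = 552 × (1.21/0.0618)^(2/3) = 4010 K.

T₂ ≈ 4010 K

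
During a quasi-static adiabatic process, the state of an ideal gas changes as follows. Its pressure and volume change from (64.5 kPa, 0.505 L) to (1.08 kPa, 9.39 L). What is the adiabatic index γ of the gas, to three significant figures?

γ ≈ 1.40

PV^γ = const ⇒ γ = ln(P₂/P₁) / ln(V₁/V₂).
γ = ln(1.08/64.5) / ln(0.505/9.39) = 1.399.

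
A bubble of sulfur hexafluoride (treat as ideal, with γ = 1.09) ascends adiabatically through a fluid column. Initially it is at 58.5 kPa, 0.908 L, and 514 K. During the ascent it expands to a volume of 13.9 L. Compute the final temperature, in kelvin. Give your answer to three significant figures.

Adiabatic: T₁V₁^(γ−1) = T₂V₂^(γ−1) ⇒ T₂ = T₁ (V₁/V₂)^(γ−1).
T₂ = 514 × (0.908/13.9)^(0.09) = 402.1 K.

T₂ ≈ 402 K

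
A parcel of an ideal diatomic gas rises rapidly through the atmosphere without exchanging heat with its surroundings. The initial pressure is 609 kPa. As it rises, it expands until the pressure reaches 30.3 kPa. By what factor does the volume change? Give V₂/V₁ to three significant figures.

V₂/V₁ ≈ 8.53

From PV^γ = const, V₂/V₁ = (P₁/P₂)^(1/γ).
For a diatomic ideal gas γ = 7/5.
V₂/V₁ = (609/30.3)^(5/7) = 8.528.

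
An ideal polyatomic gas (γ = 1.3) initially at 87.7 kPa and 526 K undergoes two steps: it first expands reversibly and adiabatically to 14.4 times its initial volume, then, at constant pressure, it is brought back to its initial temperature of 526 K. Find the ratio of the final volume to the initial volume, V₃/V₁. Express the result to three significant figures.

Adiabatic step: V₂/V₁ = 14.4; T₂ = T₁·(1/14.4)^(0.3) = 236.3 K.
Isobaric step: V₃/V₂ = T₃/T₂ = 526/236.3.
V₃/V₁ = (V₂/V₁)(V₃/V₂) = 14.4 × (526/236.3) = 32.05.

V₃/V₁ ≈ 32.1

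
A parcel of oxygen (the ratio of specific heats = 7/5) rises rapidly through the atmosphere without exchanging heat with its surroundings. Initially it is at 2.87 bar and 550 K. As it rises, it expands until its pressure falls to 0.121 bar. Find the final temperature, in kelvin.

Adiabatic: T₂/T₁ = (P₂/P₁)^((γ−1)/γ).
T₂ = 550 × (0.121/2.87)^(2/7) = 222.6 K.

T₂ ≈ 223 K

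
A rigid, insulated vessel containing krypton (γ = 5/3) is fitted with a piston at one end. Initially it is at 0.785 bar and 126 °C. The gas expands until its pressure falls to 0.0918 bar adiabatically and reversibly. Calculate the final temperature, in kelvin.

T₂ ≈ 169 K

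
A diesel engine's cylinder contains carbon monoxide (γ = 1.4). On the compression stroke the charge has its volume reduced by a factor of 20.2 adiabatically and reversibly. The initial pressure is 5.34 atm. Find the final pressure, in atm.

P₂ ≈ 359 atm

Since PV^γ is constant along a reversible adiabat, P₂ = P₁ (V₁/V₂)^γ.
P₂ = 5.34 × 20.2^(1.4) = 358.9 atm.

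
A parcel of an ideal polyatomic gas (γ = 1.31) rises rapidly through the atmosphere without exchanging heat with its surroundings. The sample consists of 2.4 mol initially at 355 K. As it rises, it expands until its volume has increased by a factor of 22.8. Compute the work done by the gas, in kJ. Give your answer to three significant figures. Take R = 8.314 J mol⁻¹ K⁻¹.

W ≈ 14.2 kJ

Adiabatic: T₁V₁^(γ−1) = T₂V₂^(γ−1) ⇒ T₂ = T₁ (V₁/V₂)^(γ−1).
T₂ = 355 × (1/22.8)^(0.31) = 134.7 K.
Q = 0, so ΔU = W_on_gas = nCᵥΔT with Cᵥ = R/(γ−1) = 26.82 J/(mol·K).
ΔU = 2.4 × 26.82 × (134.7 − 355) = -14180 J.
Work done by the gas = −ΔU = 14180 J.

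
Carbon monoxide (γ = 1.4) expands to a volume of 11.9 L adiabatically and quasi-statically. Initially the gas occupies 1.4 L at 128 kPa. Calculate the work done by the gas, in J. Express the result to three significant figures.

W ≈ 258 J

P₂ = P₁(V₁/V₂)^γ = 128×(1.4/11.9)^(1.4) = 6.398 kPa.
For a reversible adiabat, W_by_gas = (P₁V₁ − P₂V₂)/(γ−1).
W_by = (128000×0.0014 − 6398×0.0119) / (0.4) = 257.7 J.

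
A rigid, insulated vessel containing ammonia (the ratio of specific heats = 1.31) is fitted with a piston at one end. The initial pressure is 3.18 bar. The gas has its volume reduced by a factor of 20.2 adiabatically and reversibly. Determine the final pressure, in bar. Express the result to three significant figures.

P₂ ≈ 163 bar

Since PV^γ is constant along a reversible adiabat, P₂ = P₁ (V₁/V₂)^γ.
P₂ = 3.18 × 20.2^(1.31) = 163.1 bar.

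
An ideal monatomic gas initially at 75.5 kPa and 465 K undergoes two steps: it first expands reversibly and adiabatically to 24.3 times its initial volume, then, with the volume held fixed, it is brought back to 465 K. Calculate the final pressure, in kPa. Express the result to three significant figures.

P₃ ≈ 3.11 kPa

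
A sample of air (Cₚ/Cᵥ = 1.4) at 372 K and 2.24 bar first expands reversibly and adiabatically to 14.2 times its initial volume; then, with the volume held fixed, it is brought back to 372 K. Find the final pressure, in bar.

Adiabatic step (PV^γ = const): P₂ = 2.24×(1/14.2)^(1.4) = 0.05458 bar; T₂ = 372×(1/14.2)^(0.4) = 128.7 K.
Isochoric: P₃ = P₂(T₃/T₂) = 0.05458 × (372/128.7) = 0.1577 bar.

P₃ ≈ 0.158 bar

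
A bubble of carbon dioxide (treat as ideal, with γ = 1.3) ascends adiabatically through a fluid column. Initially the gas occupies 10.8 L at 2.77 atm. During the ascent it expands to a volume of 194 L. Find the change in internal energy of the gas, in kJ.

P₂ = P₁(V₁/V₂)^γ = 2.77×(10.8/194)^(1.3) = 0.06483 atm.
For a reversible adiabat, W_by_gas = (P₁V₁ − P₂V₂)/(γ−1).
W_by = (280700×0.0108 − 6569×0.194) / (0.3) = 5856 J.
Q = 0 ⇒ ΔU = −W_by = -5856 J.

ΔU ≈ -5.86 kJ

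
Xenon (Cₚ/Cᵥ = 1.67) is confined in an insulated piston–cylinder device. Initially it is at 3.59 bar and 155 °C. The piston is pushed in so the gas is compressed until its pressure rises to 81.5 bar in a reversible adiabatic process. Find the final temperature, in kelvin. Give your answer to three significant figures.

T₂ ≈ 1500 K

Along an adiabat T P^((1−γ)/γ) is constant, so T₂ = T₁ (P₂/P₁)^((γ−1)/γ).
T₁ = 155 °C = 428.1 K.
T₂ = 428.1 × (81.5/3.59)^(0.401) = 1498 K.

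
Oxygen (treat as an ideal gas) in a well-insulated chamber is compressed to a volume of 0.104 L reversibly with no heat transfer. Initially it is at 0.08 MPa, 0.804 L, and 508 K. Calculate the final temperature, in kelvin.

Adiabatic: T₁V₁^(γ−1) = T₂V₂^(γ−1) ⇒ T₂ = T₁ (V₁/V₂)^(γ−1).
γ = 7/5 for a diatomic ideal gas.
T₂ = 508 × (0.804/0.104)^(2/5) = 1151 K.

T₂ ≈ 1150 K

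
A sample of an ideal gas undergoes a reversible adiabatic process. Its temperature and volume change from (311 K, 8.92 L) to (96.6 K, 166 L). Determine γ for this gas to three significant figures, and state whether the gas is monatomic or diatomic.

γ ≈ 1.40; diatomic

TV^(γ−1) = const ⇒ γ − 1 = ln(T₂/T₁) / ln(V₁/V₂).
γ = 1 + ln(96.6/311) / ln(8.92/166) = 1.4.
γ ≈ 1.40 is close to 7/5, so the gas is diatomic.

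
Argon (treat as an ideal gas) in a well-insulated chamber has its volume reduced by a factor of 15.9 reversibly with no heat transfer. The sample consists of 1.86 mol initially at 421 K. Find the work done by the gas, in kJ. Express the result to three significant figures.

W ≈ -52.0 kJ

Adiabatic: T₁V₁^(γ−1) = T₂V₂^(γ−1) ⇒ T₂ = T₁ (V₁/V₂)^(γ−1).
γ = 5/3 for a monatomic ideal gas, so γ−1 = 2/3.
T₂ = 421 × 15.9^(2/3) = 2662 K.
Q = 0, so ΔU = W_on_gas = nCᵥΔT with Cᵥ = R/(γ−1) = 12.47 J/(mol·K).
ΔU = 1.86 × 12.47 × (2662 − 421) = 51980 J.
Work done by the gas = −ΔU = -51980 J.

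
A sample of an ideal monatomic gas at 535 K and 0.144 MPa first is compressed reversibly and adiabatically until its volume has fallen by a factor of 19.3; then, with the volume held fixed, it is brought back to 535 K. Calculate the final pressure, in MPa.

For a monatomic ideal gas γ = 5/3.
Adiabatic step (PV^γ = const): P₂ = 0.144×19.3^(5/3) = 20 MPa; T₂ = 535×19.3^(2/3) = 3849 K.
Isochoric: P₃ = P₂(T₃/T₂) = 20 × (535/3849) = 2.779 MPa.

P₃ ≈ 2.78 MPa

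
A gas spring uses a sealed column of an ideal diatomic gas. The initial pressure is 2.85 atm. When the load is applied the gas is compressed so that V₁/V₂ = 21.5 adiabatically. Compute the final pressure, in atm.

P₂ ≈ 209 atm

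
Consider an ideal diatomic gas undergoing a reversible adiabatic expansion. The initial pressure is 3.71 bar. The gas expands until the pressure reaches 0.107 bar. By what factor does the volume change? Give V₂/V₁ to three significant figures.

V₂/V₁ ≈ 12.6

From PV^γ = const, V₂/V₁ = (P₁/P₂)^(1/γ).
For a diatomic ideal gas γ = 7/5.
V₂/V₁ = (3.71/0.107)^(5/7) = 12.59.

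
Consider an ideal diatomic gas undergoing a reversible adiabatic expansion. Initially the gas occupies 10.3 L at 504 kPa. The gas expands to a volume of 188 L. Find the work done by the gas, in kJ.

W ≈ 8.92 kJ

γ = 7/5 for a diatomic ideal gas.
P₂ = P₁(V₁/V₂)^γ = 504×(10.3/188)^(7/5) = 8.641 kPa.
For a reversible adiabat, W_by_gas = (P₁V₁ − P₂V₂)/(γ−1).
W_by = (504000×0.0103 − 8641×0.188) / (2/5) = 8917 J.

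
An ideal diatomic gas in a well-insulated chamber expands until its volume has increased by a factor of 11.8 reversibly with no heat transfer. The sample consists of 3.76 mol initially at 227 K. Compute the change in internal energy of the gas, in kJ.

ΔU ≈ -11.1 kJ

Adiabatic: T₁V₁^(γ−1) = T₂V₂^(γ−1) ⇒ T₂ = T₁ (V₁/V₂)^(γ−1).
γ = 7/5 for a diatomic ideal gas, so γ−1 = 2/5.
T₂ = 227 × (1/11.8)^(2/5) = 84.58 K.
Q = 0, so ΔU = W_on_gas = nCᵥΔT with Cᵥ = R/(γ−1) = 20.79 J/(mol·K).
ΔU = 3.76 × 20.79 × (84.58 − 227) = -11130 J.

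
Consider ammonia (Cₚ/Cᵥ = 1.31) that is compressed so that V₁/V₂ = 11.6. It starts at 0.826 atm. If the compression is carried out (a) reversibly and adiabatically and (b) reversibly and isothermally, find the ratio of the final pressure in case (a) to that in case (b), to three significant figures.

Isothermal: P_b = P₁(V₁/V₂) = 0.826×11.6.
Adiabatic: P_a = P₁(V₁/V₂)^γ = 0.826×11.6^(1.31).
P_a/P_b = (V₁/V₂)^(γ−1) = 11.6^(0.31) = 2.138.

P_adiabatic / P_isothermal ≈ 2.14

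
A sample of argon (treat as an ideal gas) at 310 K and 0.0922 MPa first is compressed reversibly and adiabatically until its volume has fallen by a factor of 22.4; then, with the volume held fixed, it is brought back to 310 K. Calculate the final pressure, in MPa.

P₃ ≈ 2.07 MPa

For a monatomic ideal gas γ = 5/3.
Adiabatic step (PV^γ = const): P₂ = 0.0922×22.4^(5/3) = 16.41 MPa; T₂ = 310×22.4^(2/3) = 2463 K.
Isochoric: P₃ = P₂(T₃/T₂) = 16.41 × (310/2463) = 2.065 MPa.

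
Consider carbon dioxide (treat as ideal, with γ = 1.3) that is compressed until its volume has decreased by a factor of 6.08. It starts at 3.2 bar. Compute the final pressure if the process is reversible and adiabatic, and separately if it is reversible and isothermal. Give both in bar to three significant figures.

adiabatic: 33.4 bar; isothermal: 19.5 bar

Isothermal: P₂ = P₁(V₁/V₂) = 3.2×6.08 = 19.46 bar.
Adiabatic: P₂ = P₁(V₁/V₂)^γ = 3.2×6.08^(1.3) = 33.44 bar.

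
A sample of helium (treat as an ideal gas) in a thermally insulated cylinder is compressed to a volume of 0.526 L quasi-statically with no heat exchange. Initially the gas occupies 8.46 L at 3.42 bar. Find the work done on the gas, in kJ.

γ = 5/3 for a monatomic ideal gas.
P₂ = P₁(V₁/V₂)^γ = 3.42×(8.46/0.526)^(5/3) = 350.5 bar.
For a reversible adiabat, W_by_gas = (P₁V₁ − P₂V₂)/(γ−1).
W_by = (342000×0.00846 − 3.505×10^7×0.000526) / (2/3) = -23310 J.
W_on_gas = −W_by = 23310 J.

W ≈ 23.3 kJ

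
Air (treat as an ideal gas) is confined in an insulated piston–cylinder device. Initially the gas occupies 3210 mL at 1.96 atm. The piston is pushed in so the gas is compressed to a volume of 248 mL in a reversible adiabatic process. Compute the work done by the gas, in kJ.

W ≈ -2.84 kJ

γ = 7/5 for a diatomic ideal gas.
P₂ = P₁(V₁/V₂)^γ = 1.96×(3210/248)^(7/5) = 70.65 atm.
For a reversible adiabat, W_by_gas = (P₁V₁ − P₂V₂)/(γ−1).
W_by = (198600×0.00321 − 7.159×10^6×0.000248) / (2/5) = -2845 J.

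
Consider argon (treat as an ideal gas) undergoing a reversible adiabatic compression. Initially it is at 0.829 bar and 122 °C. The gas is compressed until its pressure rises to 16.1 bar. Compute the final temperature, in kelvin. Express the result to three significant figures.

Along an adiabat T P^((1−γ)/γ) is constant, so T₂ = T₁ (P₂/P₁)^((γ−1)/γ).
For a monatomic ideal gas γ = 5/3, so (γ−1)/γ = 2/5.
T₁ = 122 °C = 395.1 K.
T₂ = 395.1 × (16.1/0.829)^(2/5) = 1294 K.

T₂ ≈ 1290 K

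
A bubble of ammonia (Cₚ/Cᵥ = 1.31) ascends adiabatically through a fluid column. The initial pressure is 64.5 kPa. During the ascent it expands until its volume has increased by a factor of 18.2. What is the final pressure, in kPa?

Since PV^γ is constant along a reversible adiabat, P₂ = P₁ (V₁/V₂)^γ.
P₂ = 64.5 × (1/18.2)^(1.31) = 1.442 kPa.

P₂ ≈ 1.44 kPa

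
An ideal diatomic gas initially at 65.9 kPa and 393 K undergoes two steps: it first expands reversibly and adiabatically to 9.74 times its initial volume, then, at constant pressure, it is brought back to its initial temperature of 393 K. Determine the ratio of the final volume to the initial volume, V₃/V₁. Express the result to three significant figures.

For a diatomic ideal gas γ = 7/5.
Adiabatic step: V₂/V₁ = 9.74; T₂ = T₁·(1/9.74)^(2/5) = 158.1 K.
Isobaric step: V₃/V₂ = T₃/T₂ = 393/158.1.
V₃/V₁ = (V₂/V₁)(V₃/V₂) = 9.74 × (393/158.1) = 24.21.

V₃/V₁ ≈ 24.2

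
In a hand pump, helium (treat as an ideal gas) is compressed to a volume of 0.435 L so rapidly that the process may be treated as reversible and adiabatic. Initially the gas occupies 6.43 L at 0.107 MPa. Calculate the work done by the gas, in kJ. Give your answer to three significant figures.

W ≈ -5.18 kJ

γ = 5/3 for a monatomic ideal gas.
P₂ = P₁(V₁/V₂)^γ = 0.107×(6.43/0.435)^(5/3) = 9.526 MPa.
For a reversible adiabat, W_by_gas = (P₁V₁ − P₂V₂)/(γ−1).
W_by = (107000×0.00643 − 9.526×10^6×0.000435) / (2/3) = -5184 J.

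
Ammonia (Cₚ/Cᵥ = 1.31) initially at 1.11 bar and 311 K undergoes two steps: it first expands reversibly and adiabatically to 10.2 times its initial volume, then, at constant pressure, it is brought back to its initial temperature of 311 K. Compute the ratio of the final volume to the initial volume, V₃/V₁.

V₃/V₁ ≈ 21.0

Adiabatic step: V₂/V₁ = 10.2; T₂ = T₁·(1/10.2)^(0.31) = 151.4 K.
Isobaric step: V₃/V₂ = T₃/T₂ = 311/151.4.
V₃/V₁ = (V₂/V₁)(V₃/V₂) = 10.2 × (311/151.4) = 20.95.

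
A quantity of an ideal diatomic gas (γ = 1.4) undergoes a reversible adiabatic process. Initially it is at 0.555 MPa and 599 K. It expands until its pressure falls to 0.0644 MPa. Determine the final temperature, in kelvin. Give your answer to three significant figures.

Adiabatic: T₂/T₁ = (P₂/P₁)^((γ−1)/γ).
T₂ = 599 × (0.0644/0.555)^(0.286) = 323.7 K.

T₂ ≈ 324 K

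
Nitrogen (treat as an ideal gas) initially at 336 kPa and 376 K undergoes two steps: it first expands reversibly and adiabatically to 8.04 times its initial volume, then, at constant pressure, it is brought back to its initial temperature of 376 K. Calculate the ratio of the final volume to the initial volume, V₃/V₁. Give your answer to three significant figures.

For a diatomic ideal gas γ = 7/5.
Adiabatic step: V₂/V₁ = 8.04; T₂ = T₁·(1/8.04)^(2/5) = 163.3 K.
Isobaric step: V₃/V₂ = T₃/T₂ = 376/163.3.
V₃/V₁ = (V₂/V₁)(V₃/V₂) = 8.04 × (376/163.3) = 18.51.

V₃/V₁ ≈ 18.5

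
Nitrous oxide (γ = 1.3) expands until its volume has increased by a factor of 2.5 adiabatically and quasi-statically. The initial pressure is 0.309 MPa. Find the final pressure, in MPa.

P₂ ≈ 0.0939 MPa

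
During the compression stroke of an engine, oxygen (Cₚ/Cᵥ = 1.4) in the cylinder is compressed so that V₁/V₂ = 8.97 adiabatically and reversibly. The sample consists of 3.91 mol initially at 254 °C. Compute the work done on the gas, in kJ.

W ≈ 60.2 kJ

Adiabatic: T₁V₁^(γ−1) = T₂V₂^(γ−1) ⇒ T₂ = T₁ (V₁/V₂)^(γ−1).
T₁ = 254 °C = 527.1 K.
T₂ = 527.1 × 8.97^(0.4) = 1268 K.
Q = 0, so ΔU = W_on_gas = nCᵥΔT with Cᵥ = R/(γ−1) = 20.79 J/(mol·K).
ΔU = 3.91 × 20.79 × (1268 − 527.1) = 60190 J.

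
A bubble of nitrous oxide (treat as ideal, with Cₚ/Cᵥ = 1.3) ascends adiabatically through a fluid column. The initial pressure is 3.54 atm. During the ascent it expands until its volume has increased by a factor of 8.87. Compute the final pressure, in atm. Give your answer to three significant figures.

Adiabatic: P₁V₁^γ = P₂V₂^γ ⇒ P₂ = P₁ (V₁/V₂)^γ.
P₂ = 3.54 × (1/8.87)^(1.3) = 0.2073 atm.

P₂ ≈ 0.207 atm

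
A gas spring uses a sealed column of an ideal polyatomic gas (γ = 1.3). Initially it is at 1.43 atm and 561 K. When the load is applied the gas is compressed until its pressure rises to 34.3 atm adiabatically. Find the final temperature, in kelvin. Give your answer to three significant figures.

T₂ ≈ 1170 K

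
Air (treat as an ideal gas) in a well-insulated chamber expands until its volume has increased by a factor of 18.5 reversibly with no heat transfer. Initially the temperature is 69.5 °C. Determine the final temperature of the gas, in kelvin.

T₂ ≈ 107 K

For a reversible adiabat TV^(γ−1) is constant, so T₂ = T₁ (V₁/V₂)^(γ−1).
For a diatomic ideal gas γ = 7/5, so γ−1 = 2/5.
T₁ = 69.5 °C = 342.6 K.
T₂ = 342.6 × (1/18.5)^(2/5) = 106.7 K.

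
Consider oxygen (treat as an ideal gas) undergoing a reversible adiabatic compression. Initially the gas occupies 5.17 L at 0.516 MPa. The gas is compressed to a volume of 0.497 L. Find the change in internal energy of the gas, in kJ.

ΔU ≈ 10.3 kJ

γ = 7/5 for a diatomic ideal gas.
P₂ = P₁(V₁/V₂)^γ = 0.516×(5.17/0.497)^(7/5) = 13.7 MPa.
For a reversible adiabat, W_by_gas = (P₁V₁ − P₂V₂)/(γ−1).
W_by = (516000×0.00517 − 1.37×10^7×0.000497) / (2/5) = -10350 J.
Q = 0 ⇒ ΔU = −W_by = 10350 J.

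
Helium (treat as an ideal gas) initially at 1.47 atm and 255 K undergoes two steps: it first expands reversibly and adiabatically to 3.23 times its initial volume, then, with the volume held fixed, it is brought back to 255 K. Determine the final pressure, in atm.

For a monatomic ideal gas γ = 5/3.
Adiabatic step (PV^γ = const): P₂ = 1.47×(1/3.23)^(5/3) = 0.2083 atm; T₂ = 255×(1/3.23)^(2/3) = 116.7 K.
Isochoric: P₃ = P₂(T₃/T₂) = 0.2083 × (255/116.7) = 0.4551 atm.

P₃ ≈ 0.455 atm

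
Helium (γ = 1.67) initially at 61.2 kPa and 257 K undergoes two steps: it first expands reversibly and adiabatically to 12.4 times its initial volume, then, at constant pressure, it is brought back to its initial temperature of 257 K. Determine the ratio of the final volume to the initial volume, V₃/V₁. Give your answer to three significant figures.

V₃/V₁ ≈ 67.0

Adiabatic step: V₂/V₁ = 12.4; T₂ = T₁·(1/12.4)^(0.67) = 47.57 K.
Isobaric step: V₃/V₂ = T₃/T₂ = 257/47.57.
V₃/V₁ = (V₂/V₁)(V₃/V₂) = 12.4 × (257/47.57) = 66.99.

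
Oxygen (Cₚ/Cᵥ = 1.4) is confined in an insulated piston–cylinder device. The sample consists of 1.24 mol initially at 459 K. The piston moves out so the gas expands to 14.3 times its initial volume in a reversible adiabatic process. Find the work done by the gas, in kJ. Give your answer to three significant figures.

For a reversible adiabat TV^(γ−1) is constant, so T₂ = T₁ (V₁/V₂)^(γ−1).
T₂ = 459 × (1/14.3)^(0.4) = 158.4 K.
Q = 0, so ΔU = W_on_gas = nCᵥΔT with Cᵥ = R/(γ−1) = 20.79 J/(mol·K).
ΔU = 1.24 × 20.79 × (158.4 − 459) = -7748 J.
Work done by the gas = −ΔU = 7748 J.

W ≈ 7.75 kJ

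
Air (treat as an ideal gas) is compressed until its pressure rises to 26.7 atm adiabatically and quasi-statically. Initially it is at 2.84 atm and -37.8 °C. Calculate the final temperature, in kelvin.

T₂ ≈ 446 K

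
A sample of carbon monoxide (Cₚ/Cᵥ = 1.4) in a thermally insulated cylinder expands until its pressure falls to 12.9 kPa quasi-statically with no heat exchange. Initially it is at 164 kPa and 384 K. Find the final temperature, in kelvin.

Along an adiabat T P^((1−γ)/γ) is constant, so T₂ = T₁ (P₂/P₁)^((γ−1)/γ).
T₂ = 384 × (12.9/164)^(0.286) = 185.7 K.

T₂ ≈ 186 K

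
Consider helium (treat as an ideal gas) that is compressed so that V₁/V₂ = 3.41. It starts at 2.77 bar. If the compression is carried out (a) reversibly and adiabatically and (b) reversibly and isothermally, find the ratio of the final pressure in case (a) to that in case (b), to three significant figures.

P_adiabatic / P_isothermal ≈ 2.27

For a monatomic ideal gas γ = 5/3.
Isothermal: P_b = P₁(V₁/V₂) = 2.77×3.41.
Adiabatic: P_a = P₁(V₁/V₂)^γ = 2.77×3.41^(5/3).
P_a/P_b = (V₁/V₂)^(γ−1) = 3.41^(2/3) = 2.266.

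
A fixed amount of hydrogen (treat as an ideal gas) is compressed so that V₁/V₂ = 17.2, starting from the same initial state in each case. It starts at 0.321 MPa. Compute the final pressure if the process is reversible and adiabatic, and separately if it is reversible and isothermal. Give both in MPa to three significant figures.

adiabatic: 17.2 MPa; isothermal: 5.52 MPa

For a diatomic ideal gas γ = 7/5.
Isothermal: P₂ = P₁(V₁/V₂) = 0.321×17.2 = 5.521 MPa.
Adiabatic: P₂ = P₁(V₁/V₂)^γ = 0.321×17.2^(7/5) = 17.23 MPa.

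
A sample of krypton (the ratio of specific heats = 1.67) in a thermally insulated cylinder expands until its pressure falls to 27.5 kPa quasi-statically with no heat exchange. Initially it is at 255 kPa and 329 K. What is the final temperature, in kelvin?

Along an adiabat T P^((1−γ)/γ) is constant, so T₂ = T₁ (P₂/P₁)^((γ−1)/γ).
T₂ = 329 × (27.5/255)^(0.401) = 134.6 K.

T₂ ≈ 135 K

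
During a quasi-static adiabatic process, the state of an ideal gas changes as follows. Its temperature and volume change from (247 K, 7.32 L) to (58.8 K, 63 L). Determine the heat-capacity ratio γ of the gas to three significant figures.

γ ≈ 1.67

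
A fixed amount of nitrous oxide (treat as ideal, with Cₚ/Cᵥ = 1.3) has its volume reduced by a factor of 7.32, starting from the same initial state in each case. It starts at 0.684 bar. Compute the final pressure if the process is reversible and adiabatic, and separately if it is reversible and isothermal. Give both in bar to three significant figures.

Isothermal: P₂ = P₁(V₁/V₂) = 0.684×7.32 = 5.007 bar.
Adiabatic: P₂ = P₁(V₁/V₂)^γ = 0.684×7.32^(1.3) = 9.097 bar.

adiabatic: 9.10 bar; isothermal: 5.01 bar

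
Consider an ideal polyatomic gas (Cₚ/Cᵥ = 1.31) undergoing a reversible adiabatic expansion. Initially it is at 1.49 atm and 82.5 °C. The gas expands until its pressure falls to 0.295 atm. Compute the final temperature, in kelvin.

Along an adiabat T P^((1−γ)/γ) is constant, so T₂ = T₁ (P₂/P₁)^((γ−1)/γ).
T₁ = 82.5 °C = 355.6 K.
T₂ = 355.6 × (0.295/1.49)^(0.237) = 242.4 K.

T₂ ≈ 242 K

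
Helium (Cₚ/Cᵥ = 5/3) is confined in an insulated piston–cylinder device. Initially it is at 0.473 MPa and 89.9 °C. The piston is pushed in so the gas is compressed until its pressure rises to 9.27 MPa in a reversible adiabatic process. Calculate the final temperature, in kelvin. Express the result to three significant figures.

Adiabatic: T₂/T₁ = (P₂/P₁)^((γ−1)/γ).
T₁ = 89.9 °C = 363 K.
T₂ = 363 × (9.27/0.473)^(2/5) = 1194 K.

T₂ ≈ 1190 K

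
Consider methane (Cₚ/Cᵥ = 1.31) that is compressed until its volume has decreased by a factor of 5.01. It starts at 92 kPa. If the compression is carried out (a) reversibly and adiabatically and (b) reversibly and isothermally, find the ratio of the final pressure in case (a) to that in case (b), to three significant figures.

P_adiabatic / P_isothermal ≈ 1.65

Isothermal: P_b = P₁(V₁/V₂) = 92×5.01.
Adiabatic: P_a = P₁(V₁/V₂)^γ = 92×5.01^(1.31).
P_a/P_b = (V₁/V₂)^(γ−1) = 5.01^(0.31) = 1.648.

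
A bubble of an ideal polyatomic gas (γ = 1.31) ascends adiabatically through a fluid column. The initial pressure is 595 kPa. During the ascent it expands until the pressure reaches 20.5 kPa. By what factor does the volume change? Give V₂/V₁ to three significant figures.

V₂/V₁ ≈ 13.1

From PV^γ = const, V₂/V₁ = (P₁/P₂)^(1/γ).
V₂/V₁ = (595/20.5)^(0.763) = 13.08.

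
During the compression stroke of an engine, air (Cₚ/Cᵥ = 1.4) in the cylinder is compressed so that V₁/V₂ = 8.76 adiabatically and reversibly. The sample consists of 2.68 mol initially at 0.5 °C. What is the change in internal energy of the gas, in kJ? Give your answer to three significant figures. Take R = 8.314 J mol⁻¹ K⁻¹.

For a reversible adiabat TV^(γ−1) is constant, so T₂ = T₁ (V₁/V₂)^(γ−1).
T₁ = 0.5 °C = 273.6 K.
T₂ = 273.6 × 8.76^(0.4) = 651.9 K.
Q = 0, so ΔU = W_on_gas = nCᵥΔT with Cᵥ = R/(γ−1) = 20.79 J/(mol·K).
ΔU = 2.68 × 20.79 × (651.9 − 273.6) = 21070 J.

ΔU ≈ 21.1 kJ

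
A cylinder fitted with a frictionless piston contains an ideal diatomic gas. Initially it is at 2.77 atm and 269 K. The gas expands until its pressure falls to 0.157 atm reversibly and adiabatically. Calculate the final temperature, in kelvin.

T₂ ≈ 118 K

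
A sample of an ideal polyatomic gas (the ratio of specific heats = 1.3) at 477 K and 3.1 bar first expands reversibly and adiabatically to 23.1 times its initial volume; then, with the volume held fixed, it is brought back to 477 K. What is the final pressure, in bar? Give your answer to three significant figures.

P₃ ≈ 0.134 bar

Adiabatic step (PV^γ = const): P₂ = 3.1×(1/23.1)^(1.3) = 0.05232 bar; T₂ = 477×(1/23.1)^(0.3) = 186 K.
Isochoric: P₃ = P₂(T₃/T₂) = 0.05232 × (477/186) = 0.1342 bar.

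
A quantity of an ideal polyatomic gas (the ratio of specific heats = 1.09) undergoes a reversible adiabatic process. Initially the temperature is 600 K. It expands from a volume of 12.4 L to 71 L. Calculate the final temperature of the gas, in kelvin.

T₂ ≈ 513 K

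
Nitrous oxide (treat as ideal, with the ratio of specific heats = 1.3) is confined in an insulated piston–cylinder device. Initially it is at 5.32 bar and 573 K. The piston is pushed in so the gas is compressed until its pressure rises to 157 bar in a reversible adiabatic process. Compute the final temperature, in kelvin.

T₂ ≈ 1250 K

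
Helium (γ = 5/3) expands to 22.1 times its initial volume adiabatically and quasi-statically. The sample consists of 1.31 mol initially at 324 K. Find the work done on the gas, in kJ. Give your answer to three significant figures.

Adiabatic: T₁V₁^(γ−1) = T₂V₂^(γ−1) ⇒ T₂ = T₁ (V₁/V₂)^(γ−1).
T₂ = 324 × (1/22.1)^(2/3) = 41.14 K.
Q = 0, so ΔU = W_on_gas = nCᵥΔT with Cᵥ = R/(γ−1) = 12.47 J/(mol·K).
ΔU = 1.31 × 12.47 × (41.14 − 324) = -4621 J.

W ≈ -4.62 kJ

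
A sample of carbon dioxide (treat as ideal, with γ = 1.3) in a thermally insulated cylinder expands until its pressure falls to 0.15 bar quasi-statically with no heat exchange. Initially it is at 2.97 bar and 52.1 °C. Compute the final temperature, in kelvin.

T₂ ≈ 163 K

Adiabatic: T₂/T₁ = (P₂/P₁)^((γ−1)/γ).
T₁ = 52.1 °C = 325.2 K.
T₂ = 325.2 × (0.15/2.97)^(0.231) = 163.3 K.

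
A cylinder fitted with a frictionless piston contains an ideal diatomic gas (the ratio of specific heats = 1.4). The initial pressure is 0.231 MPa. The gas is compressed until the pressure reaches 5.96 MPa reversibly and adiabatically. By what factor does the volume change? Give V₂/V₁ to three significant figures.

From PV^γ = const, V₂/V₁ = (P₁/P₂)^(1/γ).
V₂/V₁ = (0.231/5.96)^(0.714) = 0.0981.

V₂/V₁ ≈ 0.0981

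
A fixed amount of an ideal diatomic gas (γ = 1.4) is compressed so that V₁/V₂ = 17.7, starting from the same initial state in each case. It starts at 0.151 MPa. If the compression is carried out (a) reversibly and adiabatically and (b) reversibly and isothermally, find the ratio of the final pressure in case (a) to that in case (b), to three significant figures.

Isothermal: P_b = P₁(V₁/V₂) = 0.151×17.7.
Adiabatic: P_a = P₁(V₁/V₂)^γ = 0.151×17.7^(1.4).
P_a/P_b = (V₁/V₂)^(γ−1) = 17.7^(0.4) = 3.156.

P_adiabatic / P_isothermal ≈ 3.16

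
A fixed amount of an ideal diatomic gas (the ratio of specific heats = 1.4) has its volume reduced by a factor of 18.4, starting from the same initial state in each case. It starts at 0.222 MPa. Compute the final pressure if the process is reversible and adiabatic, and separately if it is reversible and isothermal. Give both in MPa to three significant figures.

adiabatic: 13.1 MPa; isothermal: 4.08 MPa

Isothermal: P₂ = P₁(V₁/V₂) = 0.222×18.4 = 4.085 MPa.
Adiabatic: P₂ = P₁(V₁/V₂)^γ = 0.222×18.4^(1.4) = 13.09 MPa.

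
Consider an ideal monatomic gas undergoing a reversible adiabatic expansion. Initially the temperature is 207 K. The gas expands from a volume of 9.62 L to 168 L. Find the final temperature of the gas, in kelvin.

T₂ ≈ 30.8 K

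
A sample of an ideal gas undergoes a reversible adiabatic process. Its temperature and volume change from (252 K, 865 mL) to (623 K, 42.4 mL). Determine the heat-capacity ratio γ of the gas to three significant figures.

γ ≈ 1.30

TV^(γ−1) = const ⇒ γ − 1 = ln(T₂/T₁) / ln(V₁/V₂).
γ = 1 + ln(623/252) / ln(865/42.4) = 1.3.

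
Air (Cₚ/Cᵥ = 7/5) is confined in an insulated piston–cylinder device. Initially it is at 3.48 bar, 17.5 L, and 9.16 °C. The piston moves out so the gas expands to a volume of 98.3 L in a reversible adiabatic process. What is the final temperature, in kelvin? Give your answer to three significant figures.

Adiabatic: T₁V₁^(γ−1) = T₂V₂^(γ−1) ⇒ T₂ = T₁ (V₁/V₂)^(γ−1).
T₁ = 9.16 °C = 282.3 K.
T₂ = 282.3 × (17.5/98.3)^(2/5) = 141.6 K.

T₂ ≈ 142 K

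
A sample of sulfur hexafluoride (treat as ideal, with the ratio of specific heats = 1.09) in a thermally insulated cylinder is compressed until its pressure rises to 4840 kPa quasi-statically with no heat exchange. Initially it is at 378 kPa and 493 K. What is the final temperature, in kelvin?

Adiabatic: T₂/T₁ = (P₂/P₁)^((γ−1)/γ).
T₂ = 493 × (4840/378)^(0.0826) = 608.5 K.

T₂ ≈ 609 K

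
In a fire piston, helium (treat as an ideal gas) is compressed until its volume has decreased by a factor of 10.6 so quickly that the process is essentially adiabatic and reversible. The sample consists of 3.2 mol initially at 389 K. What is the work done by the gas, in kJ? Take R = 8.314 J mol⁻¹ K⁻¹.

W ≈ -59.4 kJ

For a reversible adiabat TV^(γ−1) is constant, so T₂ = T₁ (V₁/V₂)^(γ−1).
γ = 5/3 for a monatomic ideal gas, so γ−1 = 2/3.
T₂ = 389 × 10.6^(2/3) = 1877 K.
Q = 0, so ΔU = W_on_gas = nCᵥΔT with Cᵥ = R/(γ−1) = 12.47 J/(mol·K).
ΔU = 3.2 × 12.47 × (1877 − 389) = 59390 J.
Work done by the gas = −ΔU = -59390 J.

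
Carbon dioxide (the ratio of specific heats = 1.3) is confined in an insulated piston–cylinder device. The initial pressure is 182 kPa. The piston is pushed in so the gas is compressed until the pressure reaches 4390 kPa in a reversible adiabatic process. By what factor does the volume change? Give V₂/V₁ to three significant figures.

V₂/V₁ ≈ 0.0864

From PV^γ = const, V₂/V₁ = (P₁/P₂)^(1/γ).
V₂/V₁ = (182/4390)^(0.769) = 0.08642.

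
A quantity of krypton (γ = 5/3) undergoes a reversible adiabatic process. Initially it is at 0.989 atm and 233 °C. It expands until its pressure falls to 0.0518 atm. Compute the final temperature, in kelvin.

T₂ ≈ 156 K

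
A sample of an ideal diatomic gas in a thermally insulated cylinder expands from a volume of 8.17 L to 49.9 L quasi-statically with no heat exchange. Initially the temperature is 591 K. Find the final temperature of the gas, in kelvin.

T₂ ≈ 287 K

Adiabatic: T₁V₁^(γ−1) = T₂V₂^(γ−1) ⇒ T₂ = T₁ (V₁/V₂)^(γ−1).
For a diatomic ideal gas γ = 7/5, so γ−1 = 2/5.
T₂ = 591 × (8.17/49.9)^(2/5) = 286.6 K.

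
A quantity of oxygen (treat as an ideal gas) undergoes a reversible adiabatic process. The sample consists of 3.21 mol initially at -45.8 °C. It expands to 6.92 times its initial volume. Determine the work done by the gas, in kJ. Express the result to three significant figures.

W ≈ 8.17 kJ

For a reversible adiabat TV^(γ−1) is constant, so T₂ = T₁ (V₁/V₂)^(γ−1).
γ = 7/5 for a diatomic ideal gas, so γ−1 = 2/5.
T₁ = -45.8 °C = 227.3 K.
T₂ = 227.3 × (1/6.92)^(2/5) = 104.9 K.
Q = 0, so ΔU = W_on_gas = nCᵥΔT with Cᵥ = R/(γ−1) = 20.79 J/(mol·K).
ΔU = 3.21 × 20.79 × (104.9 − 227.3) = -8172 J.
Work done by the gas = −ΔU = 8172 J.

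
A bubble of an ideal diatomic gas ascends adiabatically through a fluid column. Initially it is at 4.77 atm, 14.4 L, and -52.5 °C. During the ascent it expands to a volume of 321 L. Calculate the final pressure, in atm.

P₂ ≈ 0.0618 atm

Since PV^γ is constant along a reversible adiabat, P₂ = P₁ (V₁/V₂)^γ.
γ = 7/5 for a diatomic ideal gas.
P₂ = 4.77 × (14.4/321)^(7/5) = 0.06182 atm.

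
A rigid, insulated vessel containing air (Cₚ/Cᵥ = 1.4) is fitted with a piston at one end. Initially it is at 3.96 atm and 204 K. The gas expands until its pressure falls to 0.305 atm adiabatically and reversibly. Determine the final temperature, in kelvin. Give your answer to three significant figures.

T₂ ≈ 98.1 K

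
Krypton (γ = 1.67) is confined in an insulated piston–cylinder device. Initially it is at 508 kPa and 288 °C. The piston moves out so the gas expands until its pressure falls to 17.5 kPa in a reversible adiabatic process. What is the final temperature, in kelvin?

Along an adiabat T P^((1−γ)/γ) is constant, so T₂ = T₁ (P₂/P₁)^((γ−1)/γ).
T₁ = 288 °C = 561.1 K.
T₂ = 561.1 × (17.5/508)^(0.401) = 145.3 K.

T₂ ≈ 145 K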